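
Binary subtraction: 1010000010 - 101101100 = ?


Align and subtract column by column (LSB to MSB, borrowing when needed):
  1010000010
- 0101101100
  ----------
  col 0: (0 - 0 borrow-in) - 0 → 0 - 0 = 0, borrow out 0
  col 1: (1 - 0 borrow-in) - 0 → 1 - 0 = 1, borrow out 0
  col 2: (0 - 0 borrow-in) - 1 → borrow from next column: (0+2) - 1 = 1, borrow out 1
  col 3: (0 - 1 borrow-in) - 1 → borrow from next column: (-1+2) - 1 = 0, borrow out 1
  col 4: (0 - 1 borrow-in) - 0 → borrow from next column: (-1+2) - 0 = 1, borrow out 1
  col 5: (0 - 1 borrow-in) - 1 → borrow from next column: (-1+2) - 1 = 0, borrow out 1
  col 6: (0 - 1 borrow-in) - 1 → borrow from next column: (-1+2) - 1 = 0, borrow out 1
  col 7: (1 - 1 borrow-in) - 0 → 0 - 0 = 0, borrow out 0
  col 8: (0 - 0 borrow-in) - 1 → borrow from next column: (0+2) - 1 = 1, borrow out 1
  col 9: (1 - 1 borrow-in) - 0 → 0 - 0 = 0, borrow out 0
Reading bits MSB→LSB: 0100010110
Strip leading zeros: 100010110
= 100010110


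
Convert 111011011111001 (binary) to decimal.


Positional values:
Bit 0: 1 × 2^0 = 1
Bit 3: 1 × 2^3 = 8
Bit 4: 1 × 2^4 = 16
Bit 5: 1 × 2^5 = 32
Bit 6: 1 × 2^6 = 64
Bit 7: 1 × 2^7 = 128
Bit 9: 1 × 2^9 = 512
Bit 10: 1 × 2^10 = 1024
Bit 12: 1 × 2^12 = 4096
Bit 13: 1 × 2^13 = 8192
Bit 14: 1 × 2^14 = 16384
Sum = 1 + 8 + 16 + 32 + 64 + 128 + 512 + 1024 + 4096 + 8192 + 16384
= 30457


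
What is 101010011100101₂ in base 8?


Group into 3-bit groups: 101010011100101
  101 = 5
  010 = 2
  011 = 3
  100 = 4
  101 = 5
= 0o52345


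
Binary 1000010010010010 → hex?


Group into 4-bit nibbles: 1000010010010010
  1000 = 8
  0100 = 4
  1001 = 9
  0010 = 2
= 0x8492


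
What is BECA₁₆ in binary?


Each hex digit → 4 binary bits:
  B = 1011
  E = 1110
  C = 1100
  A = 1010
Concatenate: 1011 1110 1100 1010
= 1011111011001010


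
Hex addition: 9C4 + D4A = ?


Align and add column by column (LSB to MSB, each column mod 16 with carry):
  09C4
+ 0D4A
  ----
  col 0: 4(4) + A(10) + 0 (carry in) = 14 → E(14), carry out 0
  col 1: C(12) + 4(4) + 0 (carry in) = 16 → 0(0), carry out 1
  col 2: 9(9) + D(13) + 1 (carry in) = 23 → 7(7), carry out 1
  col 3: 0(0) + 0(0) + 1 (carry in) = 1 → 1(1), carry out 0
Reading digits MSB→LSB: 170E
Strip leading zeros: 170E
= 0x170E


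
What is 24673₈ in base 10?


Positional values:
Position 0: 3 × 8^0 = 3
Position 1: 7 × 8^1 = 56
Position 2: 6 × 8^2 = 384
Position 3: 4 × 8^3 = 2048
Position 4: 2 × 8^4 = 8192
Sum = 3 + 56 + 384 + 2048 + 8192
= 10683


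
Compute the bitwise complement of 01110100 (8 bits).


Original: 01110100
Invert all bits:
  bit 0: 0 → 1
  bit 1: 1 → 0
  bit 2: 1 → 0
  bit 3: 1 → 0
  bit 4: 0 → 1
  bit 5: 1 → 0
  bit 6: 0 → 1
  bit 7: 0 → 1
= 10001011


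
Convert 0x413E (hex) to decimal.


Positional values:
Position 0: E × 16^0 = 14 × 1 = 14
Position 1: 3 × 16^1 = 3 × 16 = 48
Position 2: 1 × 16^2 = 1 × 256 = 256
Position 3: 4 × 16^3 = 4 × 4096 = 16384
Sum = 14 + 48 + 256 + 16384
= 16702


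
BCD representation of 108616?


Each digit → 4-bit binary:
  1 → 0001
  0 → 0000
  8 → 1000
  6 → 0110
  1 → 0001
  6 → 0110
= 0001 0000 1000 0110 0001 0110


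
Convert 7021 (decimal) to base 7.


Divide by 7 repeatedly:
7021 ÷ 7 = 1003 remainder 0
1003 ÷ 7 = 143 remainder 2
143 ÷ 7 = 20 remainder 3
20 ÷ 7 = 2 remainder 6
2 ÷ 7 = 0 remainder 2
Reading remainders bottom-up:
= 26320


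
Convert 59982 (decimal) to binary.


Divide by 2 repeatedly:
59982 ÷ 2 = 29991 remainder 0
29991 ÷ 2 = 14995 remainder 1
14995 ÷ 2 = 7497 remainder 1
7497 ÷ 2 = 3748 remainder 1
3748 ÷ 2 = 1874 remainder 0
1874 ÷ 2 = 937 remainder 0
937 ÷ 2 = 468 remainder 1
468 ÷ 2 = 234 remainder 0
234 ÷ 2 = 117 remainder 0
117 ÷ 2 = 58 remainder 1
58 ÷ 2 = 29 remainder 0
29 ÷ 2 = 14 remainder 1
14 ÷ 2 = 7 remainder 0
7 ÷ 2 = 3 remainder 1
3 ÷ 2 = 1 remainder 1
1 ÷ 2 = 0 remainder 1
Reading remainders bottom-up:
= 1110101001001110


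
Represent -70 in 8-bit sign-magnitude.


Sign bit: 1 (negative)
Magnitude: 70 = 1000110
= 11000110


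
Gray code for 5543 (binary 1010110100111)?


Binary: 1010110100111
Gray code: G = B XOR (B >> 1)
B >> 1 = 0101011010011
1010110100111 XOR 0101011010011:
  1 XOR 0 = 1
  0 XOR 1 = 1
  1 XOR 0 = 1
  0 XOR 1 = 1
  1 XOR 0 = 1
  1 XOR 1 = 0
  0 XOR 1 = 1
  1 XOR 0 = 1
  0 XOR 1 = 1
  0 XOR 0 = 0
  1 XOR 0 = 1
  1 XOR 1 = 0
  1 XOR 1 = 0
= 1111101110100


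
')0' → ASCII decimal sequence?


String: ')0'  (2 characters)
Per-character ASCII lookup:
  ')': special character: ')' = 41
  '0': digits start at 48: '0' = 48 + 0 = 48
= 41 48


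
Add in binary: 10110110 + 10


Align and add column by column (LSB to MSB, carry propagating):
  010110110
+ 000000010
  ---------
  col 0: 0 + 0 + 0 (carry in) = 0 → bit 0, carry out 0
  col 1: 1 + 1 + 0 (carry in) = 2 → bit 0, carry out 1
  col 2: 1 + 0 + 1 (carry in) = 2 → bit 0, carry out 1
  col 3: 0 + 0 + 1 (carry in) = 1 → bit 1, carry out 0
  col 4: 1 + 0 + 0 (carry in) = 1 → bit 1, carry out 0
  col 5: 1 + 0 + 0 (carry in) = 1 → bit 1, carry out 0
  col 6: 0 + 0 + 0 (carry in) = 0 → bit 0, carry out 0
  col 7: 1 + 0 + 0 (carry in) = 1 → bit 1, carry out 0
  col 8: 0 + 0 + 0 (carry in) = 0 → bit 0, carry out 0
Reading bits MSB→LSB: 010111000
Strip leading zeros: 10111000
= 10111000


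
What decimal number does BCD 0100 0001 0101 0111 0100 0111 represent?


Each 4-bit group → digit:
  0100 → 4
  0001 → 1
  0101 → 5
  0111 → 7
  0100 → 4
  0111 → 7
= 415747


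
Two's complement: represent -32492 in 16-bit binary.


Original: 0111111011101100
Step 1 - Invert all bits: 1000000100010011
Step 2 - Add 1: 1000000100010011 + 1
= 1000000100010100 (represents -32492)


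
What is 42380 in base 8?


Divide by 8 repeatedly:
42380 ÷ 8 = 5297 remainder 4
5297 ÷ 8 = 662 remainder 1
662 ÷ 8 = 82 remainder 6
82 ÷ 8 = 10 remainder 2
10 ÷ 8 = 1 remainder 2
1 ÷ 8 = 0 remainder 1
Reading remainders bottom-up:
= 0o122614


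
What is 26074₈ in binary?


Each octal digit → 3 binary bits:
  2 = 010
  6 = 110
  0 = 000
  7 = 111
  4 = 100
Concatenate: 010 110 000 111 100
= 010110000111100


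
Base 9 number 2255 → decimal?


Positional values (base 9):
  5 × 9^0 = 5 × 1 = 5
  5 × 9^1 = 5 × 9 = 45
  2 × 9^2 = 2 × 81 = 162
  2 × 9^3 = 2 × 729 = 1458
Sum = 5 + 45 + 162 + 1458
= 1670


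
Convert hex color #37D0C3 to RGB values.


Hex: #37D0C3
R = 37₁₆ = 55
G = D0₁₆ = 208
B = C3₁₆ = 195
= RGB(55, 208, 195)


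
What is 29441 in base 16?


Divide by 16 repeatedly:
29441 ÷ 16 = 1840 remainder 1 (1)
1840 ÷ 16 = 115 remainder 0 (0)
115 ÷ 16 = 7 remainder 3 (3)
7 ÷ 16 = 0 remainder 7 (7)
Reading remainders bottom-up:
= 0x7301


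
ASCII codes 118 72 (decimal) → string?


Codes (decimal): 118 72
Per-code ASCII lookup:
  118  (range 97-122: lowercase, 118 - 97 = 21) → 'v'
  72  (range 65-90: uppercase, 72 - 65 = 7) → 'H'
= 'vH'


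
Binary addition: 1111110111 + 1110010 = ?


Align and add column by column (LSB to MSB, carry propagating):
  01111110111
+ 00001110010
  -----------
  col 0: 1 + 0 + 0 (carry in) = 1 → bit 1, carry out 0
  col 1: 1 + 1 + 0 (carry in) = 2 → bit 0, carry out 1
  col 2: 1 + 0 + 1 (carry in) = 2 → bit 0, carry out 1
  col 3: 0 + 0 + 1 (carry in) = 1 → bit 1, carry out 0
  col 4: 1 + 1 + 0 (carry in) = 2 → bit 0, carry out 1
  col 5: 1 + 1 + 1 (carry in) = 3 → bit 1, carry out 1
  col 6: 1 + 1 + 1 (carry in) = 3 → bit 1, carry out 1
  col 7: 1 + 0 + 1 (carry in) = 2 → bit 0, carry out 1
  col 8: 1 + 0 + 1 (carry in) = 2 → bit 0, carry out 1
  col 9: 1 + 0 + 1 (carry in) = 2 → bit 0, carry out 1
  col 10: 0 + 0 + 1 (carry in) = 1 → bit 1, carry out 0
Reading bits MSB→LSB: 10001101001
Strip leading zeros: 10001101001
= 10001101001


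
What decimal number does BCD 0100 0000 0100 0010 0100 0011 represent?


Each 4-bit group → digit:
  0100 → 4
  0000 → 0
  0100 → 4
  0010 → 2
  0100 → 4
  0011 → 3
= 404243


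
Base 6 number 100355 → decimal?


Positional values (base 6):
  5 × 6^0 = 5 × 1 = 5
  5 × 6^1 = 5 × 6 = 30
  3 × 6^2 = 3 × 36 = 108
  0 × 6^3 = 0 × 216 = 0
  0 × 6^4 = 0 × 1296 = 0
  1 × 6^5 = 1 × 7776 = 7776
Sum = 5 + 30 + 108 + 0 + 0 + 7776
= 7919


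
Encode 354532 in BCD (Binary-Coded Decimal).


Each digit → 4-bit binary:
  3 → 0011
  5 → 0101
  4 → 0100
  5 → 0101
  3 → 0011
  2 → 0010
= 0011 0101 0100 0101 0011 0010


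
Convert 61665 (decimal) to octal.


Divide by 8 repeatedly:
61665 ÷ 8 = 7708 remainder 1
7708 ÷ 8 = 963 remainder 4
963 ÷ 8 = 120 remainder 3
120 ÷ 8 = 15 remainder 0
15 ÷ 8 = 1 remainder 7
1 ÷ 8 = 0 remainder 1
Reading remainders bottom-up:
= 0o170341


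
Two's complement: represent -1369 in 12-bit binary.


Original: 010101011001
Step 1 - Invert all bits: 101010100110
Step 2 - Add 1: 101010100110 + 1
= 101010100111 (represents -1369)


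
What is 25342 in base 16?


Divide by 16 repeatedly:
25342 ÷ 16 = 1583 remainder 14 (E)
1583 ÷ 16 = 98 remainder 15 (F)
98 ÷ 16 = 6 remainder 2 (2)
6 ÷ 16 = 0 remainder 6 (6)
Reading remainders bottom-up:
= 0x62FE


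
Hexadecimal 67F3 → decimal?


Positional values:
Position 0: 3 × 16^0 = 3 × 1 = 3
Position 1: F × 16^1 = 15 × 16 = 240
Position 2: 7 × 16^2 = 7 × 256 = 1792
Position 3: 6 × 16^3 = 6 × 4096 = 24576
Sum = 3 + 240 + 1792 + 24576
= 26611


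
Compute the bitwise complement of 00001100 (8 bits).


Original: 00001100
Invert all bits:
  bit 0: 0 → 1
  bit 1: 0 → 1
  bit 2: 0 → 1
  bit 3: 0 → 1
  bit 4: 1 → 0
  bit 5: 1 → 0
  bit 6: 0 → 1
  bit 7: 0 → 1
= 11110011


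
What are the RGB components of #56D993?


Hex: #56D993
R = 56₁₆ = 86
G = D9₁₆ = 217
B = 93₁₆ = 147
= RGB(86, 217, 147)


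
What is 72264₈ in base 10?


Positional values:
Position 0: 4 × 8^0 = 4
Position 1: 6 × 8^1 = 48
Position 2: 2 × 8^2 = 128
Position 3: 2 × 8^3 = 1024
Position 4: 7 × 8^4 = 28672
Sum = 4 + 48 + 128 + 1024 + 28672
= 29876


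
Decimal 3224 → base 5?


Divide by 5 repeatedly:
3224 ÷ 5 = 644 remainder 4
644 ÷ 5 = 128 remainder 4
128 ÷ 5 = 25 remainder 3
25 ÷ 5 = 5 remainder 0
5 ÷ 5 = 1 remainder 0
1 ÷ 5 = 0 remainder 1
Reading remainders bottom-up:
= 100344


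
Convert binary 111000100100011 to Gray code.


Binary: 111000100100011
Gray code: G = B XOR (B >> 1)
B >> 1 = 011100010010001
111000100100011 XOR 011100010010001:
  1 XOR 0 = 1
  1 XOR 1 = 0
  1 XOR 1 = 0
  0 XOR 1 = 1
  0 XOR 0 = 0
  0 XOR 0 = 0
  1 XOR 0 = 1
  0 XOR 1 = 1
  0 XOR 0 = 0
  1 XOR 0 = 1
  0 XOR 1 = 1
  0 XOR 0 = 0
  0 XOR 0 = 0
  1 XOR 0 = 1
  1 XOR 1 = 0
= 100100110110010


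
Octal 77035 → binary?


Each octal digit → 3 binary bits:
  7 = 111
  7 = 111
  0 = 000
  3 = 011
  5 = 101
Concatenate: 111 111 000 011 101
= 111111000011101


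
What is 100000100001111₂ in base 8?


Group into 3-bit groups: 100000100001111
  100 = 4
  000 = 0
  100 = 4
  001 = 1
  111 = 7
= 0o40417


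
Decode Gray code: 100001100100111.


Gray code: 100001100100111
MSB stays the same: 1
Each subsequent bit = prev_binary XOR current_gray:
  B[1] = 1 XOR 0 = 1
  B[2] = 1 XOR 0 = 1
  B[3] = 1 XOR 0 = 1
  B[4] = 1 XOR 0 = 1
  B[5] = 1 XOR 1 = 0
  B[6] = 0 XOR 1 = 1
  B[7] = 1 XOR 0 = 1
  B[8] = 1 XOR 0 = 1
  B[9] = 1 XOR 1 = 0
  B[10] = 0 XOR 0 = 0
  B[11] = 0 XOR 0 = 0
  B[12] = 0 XOR 1 = 1
  B[13] = 1 XOR 1 = 0
  B[14] = 0 XOR 1 = 1
= 111110111000101 (32197 decimal)


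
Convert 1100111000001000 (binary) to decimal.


Positional values:
Bit 3: 1 × 2^3 = 8
Bit 9: 1 × 2^9 = 512
Bit 10: 1 × 2^10 = 1024
Bit 11: 1 × 2^11 = 2048
Bit 14: 1 × 2^14 = 16384
Bit 15: 1 × 2^15 = 32768
Sum = 8 + 512 + 1024 + 2048 + 16384 + 32768
= 52744


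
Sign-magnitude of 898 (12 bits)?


Sign bit: 0 (positive)
Magnitude: 898 = 01110000010
= 001110000010


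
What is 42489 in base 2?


Divide by 2 repeatedly:
42489 ÷ 2 = 21244 remainder 1
21244 ÷ 2 = 10622 remainder 0
10622 ÷ 2 = 5311 remainder 0
5311 ÷ 2 = 2655 remainder 1
2655 ÷ 2 = 1327 remainder 1
1327 ÷ 2 = 663 remainder 1
663 ÷ 2 = 331 remainder 1
331 ÷ 2 = 165 remainder 1
165 ÷ 2 = 82 remainder 1
82 ÷ 2 = 41 remainder 0
41 ÷ 2 = 20 remainder 1
20 ÷ 2 = 10 remainder 0
10 ÷ 2 = 5 remainder 0
5 ÷ 2 = 2 remainder 1
2 ÷ 2 = 1 remainder 0
1 ÷ 2 = 0 remainder 1
Reading remainders bottom-up:
= 1010010111111001


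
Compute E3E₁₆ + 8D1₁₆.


Align and add column by column (LSB to MSB, each column mod 16 with carry):
  0E3E
+ 08D1
  ----
  col 0: E(14) + 1(1) + 0 (carry in) = 15 → F(15), carry out 0
  col 1: 3(3) + D(13) + 0 (carry in) = 16 → 0(0), carry out 1
  col 2: E(14) + 8(8) + 1 (carry in) = 23 → 7(7), carry out 1
  col 3: 0(0) + 0(0) + 1 (carry in) = 1 → 1(1), carry out 0
Reading digits MSB→LSB: 170F
Strip leading zeros: 170F
= 0x170F


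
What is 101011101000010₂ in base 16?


Group into 4-bit nibbles: 0101011101000010
  0101 = 5
  0111 = 7
  0100 = 4
  0010 = 2
= 0x5742


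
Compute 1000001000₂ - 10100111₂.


Align and subtract column by column (LSB to MSB, borrowing when needed):
  1000001000
- 0010100111
  ----------
  col 0: (0 - 0 borrow-in) - 1 → borrow from next column: (0+2) - 1 = 1, borrow out 1
  col 1: (0 - 1 borrow-in) - 1 → borrow from next column: (-1+2) - 1 = 0, borrow out 1
  col 2: (0 - 1 borrow-in) - 1 → borrow from next column: (-1+2) - 1 = 0, borrow out 1
  col 3: (1 - 1 borrow-in) - 0 → 0 - 0 = 0, borrow out 0
  col 4: (0 - 0 borrow-in) - 0 → 0 - 0 = 0, borrow out 0
  col 5: (0 - 0 borrow-in) - 1 → borrow from next column: (0+2) - 1 = 1, borrow out 1
  col 6: (0 - 1 borrow-in) - 0 → borrow from next column: (-1+2) - 0 = 1, borrow out 1
  col 7: (0 - 1 borrow-in) - 1 → borrow from next column: (-1+2) - 1 = 0, borrow out 1
  col 8: (0 - 1 borrow-in) - 0 → borrow from next column: (-1+2) - 0 = 1, borrow out 1
  col 9: (1 - 1 borrow-in) - 0 → 0 - 0 = 0, borrow out 0
Reading bits MSB→LSB: 0101100001
Strip leading zeros: 101100001
= 101100001


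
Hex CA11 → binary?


Each hex digit → 4 binary bits:
  C = 1100
  A = 1010
  1 = 0001
  1 = 0001
Concatenate: 1100 1010 0001 0001
= 1100101000010001


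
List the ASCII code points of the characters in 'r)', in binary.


String: 'r)'  (2 characters)
Per-character ASCII lookup:
  'r': lowercase starts at 97: 'r' = 97 + 17 = 114 → 1110010
  ')': special character: ')' = 41 → 101001
= 1110010 101001


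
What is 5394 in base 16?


Divide by 16 repeatedly:
5394 ÷ 16 = 337 remainder 2 (2)
337 ÷ 16 = 21 remainder 1 (1)
21 ÷ 16 = 1 remainder 5 (5)
1 ÷ 16 = 0 remainder 1 (1)
Reading remainders bottom-up:
= 0x1512


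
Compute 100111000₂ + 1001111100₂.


Align and add column by column (LSB to MSB, carry propagating):
  00100111000
+ 01001111100
  -----------
  col 0: 0 + 0 + 0 (carry in) = 0 → bit 0, carry out 0
  col 1: 0 + 0 + 0 (carry in) = 0 → bit 0, carry out 0
  col 2: 0 + 1 + 0 (carry in) = 1 → bit 1, carry out 0
  col 3: 1 + 1 + 0 (carry in) = 2 → bit 0, carry out 1
  col 4: 1 + 1 + 1 (carry in) = 3 → bit 1, carry out 1
  col 5: 1 + 1 + 1 (carry in) = 3 → bit 1, carry out 1
  col 6: 0 + 1 + 1 (carry in) = 2 → bit 0, carry out 1
  col 7: 0 + 0 + 1 (carry in) = 1 → bit 1, carry out 0
  col 8: 1 + 0 + 0 (carry in) = 1 → bit 1, carry out 0
  col 9: 0 + 1 + 0 (carry in) = 1 → bit 1, carry out 0
  col 10: 0 + 0 + 0 (carry in) = 0 → bit 0, carry out 0
Reading bits MSB→LSB: 01110110100
Strip leading zeros: 1110110100
= 1110110100


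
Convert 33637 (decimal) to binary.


Divide by 2 repeatedly:
33637 ÷ 2 = 16818 remainder 1
16818 ÷ 2 = 8409 remainder 0
8409 ÷ 2 = 4204 remainder 1
4204 ÷ 2 = 2102 remainder 0
2102 ÷ 2 = 1051 remainder 0
1051 ÷ 2 = 525 remainder 1
525 ÷ 2 = 262 remainder 1
262 ÷ 2 = 131 remainder 0
131 ÷ 2 = 65 remainder 1
65 ÷ 2 = 32 remainder 1
32 ÷ 2 = 16 remainder 0
16 ÷ 2 = 8 remainder 0
8 ÷ 2 = 4 remainder 0
4 ÷ 2 = 2 remainder 0
2 ÷ 2 = 1 remainder 0
1 ÷ 2 = 0 remainder 1
Reading remainders bottom-up:
= 1000001101100101


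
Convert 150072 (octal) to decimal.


Positional values:
Position 0: 2 × 8^0 = 2
Position 1: 7 × 8^1 = 56
Position 2: 0 × 8^2 = 0
Position 3: 0 × 8^3 = 0
Position 4: 5 × 8^4 = 20480
Position 5: 1 × 8^5 = 32768
Sum = 2 + 56 + 0 + 0 + 20480 + 32768
= 53306


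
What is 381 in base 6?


Divide by 6 repeatedly:
381 ÷ 6 = 63 remainder 3
63 ÷ 6 = 10 remainder 3
10 ÷ 6 = 1 remainder 4
1 ÷ 6 = 0 remainder 1
Reading remainders bottom-up:
= 1433


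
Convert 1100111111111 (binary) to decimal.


Positional values:
Bit 0: 1 × 2^0 = 1
Bit 1: 1 × 2^1 = 2
Bit 2: 1 × 2^2 = 4
Bit 3: 1 × 2^3 = 8
Bit 4: 1 × 2^4 = 16
Bit 5: 1 × 2^5 = 32
Bit 6: 1 × 2^6 = 64
Bit 7: 1 × 2^7 = 128
Bit 8: 1 × 2^8 = 256
Bit 11: 1 × 2^11 = 2048
Bit 12: 1 × 2^12 = 4096
Sum = 1 + 2 + 4 + 8 + 16 + 32 + 64 + 128 + 256 + 2048 + 4096
= 6655


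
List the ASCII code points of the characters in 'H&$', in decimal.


String: 'H&$'  (3 characters)
Per-character ASCII lookup:
  'H': uppercase starts at 65: 'H' = 65 + 7 = 72
  '&': special character: '&' = 38
  '$': special character: '$' = 36
= 72 38 36


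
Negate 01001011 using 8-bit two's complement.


Original: 01001011
Step 1 - Invert all bits: 10110100
Step 2 - Add 1: 10110100 + 1
= 10110101 (represents -75)


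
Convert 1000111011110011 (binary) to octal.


Group into 3-bit groups: 001000111011110011
  001 = 1
  000 = 0
  111 = 7
  011 = 3
  110 = 6
  011 = 3
= 0o107363


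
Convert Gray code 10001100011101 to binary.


Gray code: 10001100011101
MSB stays the same: 1
Each subsequent bit = prev_binary XOR current_gray:
  B[1] = 1 XOR 0 = 1
  B[2] = 1 XOR 0 = 1
  B[3] = 1 XOR 0 = 1
  B[4] = 1 XOR 1 = 0
  B[5] = 0 XOR 1 = 1
  B[6] = 1 XOR 0 = 1
  B[7] = 1 XOR 0 = 1
  B[8] = 1 XOR 0 = 1
  B[9] = 1 XOR 1 = 0
  B[10] = 0 XOR 1 = 1
  B[11] = 1 XOR 1 = 0
  B[12] = 0 XOR 0 = 0
  B[13] = 0 XOR 1 = 1
= 11110111101001 (15849 decimal)


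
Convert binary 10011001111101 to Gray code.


Binary: 10011001111101
Gray code: G = B XOR (B >> 1)
B >> 1 = 01001100111110
10011001111101 XOR 01001100111110:
  1 XOR 0 = 1
  0 XOR 1 = 1
  0 XOR 0 = 0
  1 XOR 0 = 1
  1 XOR 1 = 0
  0 XOR 1 = 1
  0 XOR 0 = 0
  1 XOR 0 = 1
  1 XOR 1 = 0
  1 XOR 1 = 0
  1 XOR 1 = 0
  1 XOR 1 = 0
  0 XOR 1 = 1
  1 XOR 0 = 1
= 11010101000011


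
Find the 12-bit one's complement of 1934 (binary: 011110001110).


Original: 011110001110
Invert all bits:
  bit 0: 0 → 1
  bit 1: 1 → 0
  bit 2: 1 → 0
  bit 3: 1 → 0
  bit 4: 1 → 0
  bit 5: 0 → 1
  bit 6: 0 → 1
  bit 7: 0 → 1
  bit 8: 1 → 0
  bit 9: 1 → 0
  bit 10: 1 → 0
  bit 11: 0 → 1
= 100001110001


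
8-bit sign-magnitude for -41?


Sign bit: 1 (negative)
Magnitude: 41 = 0101001
= 10101001


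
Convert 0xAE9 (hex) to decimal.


Positional values:
Position 0: 9 × 16^0 = 9 × 1 = 9
Position 1: E × 16^1 = 14 × 16 = 224
Position 2: A × 16^2 = 10 × 256 = 2560
Sum = 9 + 224 + 2560
= 2793


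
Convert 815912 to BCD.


Each digit → 4-bit binary:
  8 → 1000
  1 → 0001
  5 → 0101
  9 → 1001
  1 → 0001
  2 → 0010
= 1000 0001 0101 1001 0001 0010


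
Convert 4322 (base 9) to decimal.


Positional values (base 9):
  2 × 9^0 = 2 × 1 = 2
  2 × 9^1 = 2 × 9 = 18
  3 × 9^2 = 3 × 81 = 243
  4 × 9^3 = 4 × 729 = 2916
Sum = 2 + 18 + 243 + 2916
= 3179


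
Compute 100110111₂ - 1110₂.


Align and subtract column by column (LSB to MSB, borrowing when needed):
  100110111
- 000001110
  ---------
  col 0: (1 - 0 borrow-in) - 0 → 1 - 0 = 1, borrow out 0
  col 1: (1 - 0 borrow-in) - 1 → 1 - 1 = 0, borrow out 0
  col 2: (1 - 0 borrow-in) - 1 → 1 - 1 = 0, borrow out 0
  col 3: (0 - 0 borrow-in) - 1 → borrow from next column: (0+2) - 1 = 1, borrow out 1
  col 4: (1 - 1 borrow-in) - 0 → 0 - 0 = 0, borrow out 0
  col 5: (1 - 0 borrow-in) - 0 → 1 - 0 = 1, borrow out 0
  col 6: (0 - 0 borrow-in) - 0 → 0 - 0 = 0, borrow out 0
  col 7: (0 - 0 borrow-in) - 0 → 0 - 0 = 0, borrow out 0
  col 8: (1 - 0 borrow-in) - 0 → 1 - 0 = 1, borrow out 0
Reading bits MSB→LSB: 100101001
Strip leading zeros: 100101001
= 100101001


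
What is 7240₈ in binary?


Each octal digit → 3 binary bits:
  7 = 111
  2 = 010
  4 = 100
  0 = 000
Concatenate: 111 010 100 000
= 111010100000


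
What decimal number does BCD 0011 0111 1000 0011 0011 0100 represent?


Each 4-bit group → digit:
  0011 → 3
  0111 → 7
  1000 → 8
  0011 → 3
  0011 → 3
  0100 → 4
= 378334


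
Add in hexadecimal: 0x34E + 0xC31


Align and add column by column (LSB to MSB, each column mod 16 with carry):
  034E
+ 0C31
  ----
  col 0: E(14) + 1(1) + 0 (carry in) = 15 → F(15), carry out 0
  col 1: 4(4) + 3(3) + 0 (carry in) = 7 → 7(7), carry out 0
  col 2: 3(3) + C(12) + 0 (carry in) = 15 → F(15), carry out 0
  col 3: 0(0) + 0(0) + 0 (carry in) = 0 → 0(0), carry out 0
Reading digits MSB→LSB: 0F7F
Strip leading zeros: F7F
= 0xF7F


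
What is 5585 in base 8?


Divide by 8 repeatedly:
5585 ÷ 8 = 698 remainder 1
698 ÷ 8 = 87 remainder 2
87 ÷ 8 = 10 remainder 7
10 ÷ 8 = 1 remainder 2
1 ÷ 8 = 0 remainder 1
Reading remainders bottom-up:
= 0o12721


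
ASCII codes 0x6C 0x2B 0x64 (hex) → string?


Codes (hex): 0x6C 0x2B 0x64
Per-code ASCII lookup:
  0x6C = 108  (range 97-122: lowercase, 108 - 97 = 11) → 'l'
  0x2B = 43  (special character) → '+'
  0x64 = 100  (range 97-122: lowercase, 100 - 97 = 3) → 'd'
= 'l+d'


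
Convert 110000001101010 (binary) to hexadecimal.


Group into 4-bit nibbles: 0110000001101010
  0110 = 6
  0000 = 0
  0110 = 6
  1010 = A
= 0x606A


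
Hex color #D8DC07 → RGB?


Hex: #D8DC07
R = D8₁₆ = 216
G = DC₁₆ = 220
B = 07₁₆ = 7
= RGB(216, 220, 7)


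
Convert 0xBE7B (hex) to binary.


Each hex digit → 4 binary bits:
  B = 1011
  E = 1110
  7 = 0111
  B = 1011
Concatenate: 1011 1110 0111 1011
= 1011111001111011


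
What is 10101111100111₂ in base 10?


Positional values:
Bit 0: 1 × 2^0 = 1
Bit 1: 1 × 2^1 = 2
Bit 2: 1 × 2^2 = 4
Bit 5: 1 × 2^5 = 32
Bit 6: 1 × 2^6 = 64
Bit 7: 1 × 2^7 = 128
Bit 8: 1 × 2^8 = 256
Bit 9: 1 × 2^9 = 512
Bit 11: 1 × 2^11 = 2048
Bit 13: 1 × 2^13 = 8192
Sum = 1 + 2 + 4 + 32 + 64 + 128 + 256 + 512 + 2048 + 8192
= 11239


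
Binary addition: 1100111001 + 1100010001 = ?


Align and add column by column (LSB to MSB, carry propagating):
  01100111001
+ 01100010001
  -----------
  col 0: 1 + 1 + 0 (carry in) = 2 → bit 0, carry out 1
  col 1: 0 + 0 + 1 (carry in) = 1 → bit 1, carry out 0
  col 2: 0 + 0 + 0 (carry in) = 0 → bit 0, carry out 0
  col 3: 1 + 0 + 0 (carry in) = 1 → bit 1, carry out 0
  col 4: 1 + 1 + 0 (carry in) = 2 → bit 0, carry out 1
  col 5: 1 + 0 + 1 (carry in) = 2 → bit 0, carry out 1
  col 6: 0 + 0 + 1 (carry in) = 1 → bit 1, carry out 0
  col 7: 0 + 0 + 0 (carry in) = 0 → bit 0, carry out 0
  col 8: 1 + 1 + 0 (carry in) = 2 → bit 0, carry out 1
  col 9: 1 + 1 + 1 (carry in) = 3 → bit 1, carry out 1
  col 10: 0 + 0 + 1 (carry in) = 1 → bit 1, carry out 0
Reading bits MSB→LSB: 11001001010
Strip leading zeros: 11001001010
= 11001001010


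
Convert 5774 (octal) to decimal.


Positional values:
Position 0: 4 × 8^0 = 4
Position 1: 7 × 8^1 = 56
Position 2: 7 × 8^2 = 448
Position 3: 5 × 8^3 = 2560
Sum = 4 + 56 + 448 + 2560
= 3068


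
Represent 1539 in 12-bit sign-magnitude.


Sign bit: 0 (positive)
Magnitude: 1539 = 11000000011
= 011000000011


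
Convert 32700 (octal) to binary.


Each octal digit → 3 binary bits:
  3 = 011
  2 = 010
  7 = 111
  0 = 000
  0 = 000
Concatenate: 011 010 111 000 000
= 011010111000000


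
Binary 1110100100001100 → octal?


Group into 3-bit groups: 001110100100001100
  001 = 1
  110 = 6
  100 = 4
  100 = 4
  001 = 1
  100 = 4
= 0o164414


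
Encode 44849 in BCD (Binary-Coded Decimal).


Each digit → 4-bit binary:
  4 → 0100
  4 → 0100
  8 → 1000
  4 → 0100
  9 → 1001
= 0100 0100 1000 0100 1001


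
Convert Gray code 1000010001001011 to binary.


Gray code: 1000010001001011
MSB stays the same: 1
Each subsequent bit = prev_binary XOR current_gray:
  B[1] = 1 XOR 0 = 1
  B[2] = 1 XOR 0 = 1
  B[3] = 1 XOR 0 = 1
  B[4] = 1 XOR 0 = 1
  B[5] = 1 XOR 1 = 0
  B[6] = 0 XOR 0 = 0
  B[7] = 0 XOR 0 = 0
  B[8] = 0 XOR 0 = 0
  B[9] = 0 XOR 1 = 1
  B[10] = 1 XOR 0 = 1
  B[11] = 1 XOR 0 = 1
  B[12] = 1 XOR 1 = 0
  B[13] = 0 XOR 0 = 0
  B[14] = 0 XOR 1 = 1
  B[15] = 1 XOR 1 = 0
= 1111100001110010 (63602 decimal)


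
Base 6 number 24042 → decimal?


Positional values (base 6):
  2 × 6^0 = 2 × 1 = 2
  4 × 6^1 = 4 × 6 = 24
  0 × 6^2 = 0 × 36 = 0
  4 × 6^3 = 4 × 216 = 864
  2 × 6^4 = 2 × 1296 = 2592
Sum = 2 + 24 + 0 + 864 + 2592
= 3482


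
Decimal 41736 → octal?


Divide by 8 repeatedly:
41736 ÷ 8 = 5217 remainder 0
5217 ÷ 8 = 652 remainder 1
652 ÷ 8 = 81 remainder 4
81 ÷ 8 = 10 remainder 1
10 ÷ 8 = 1 remainder 2
1 ÷ 8 = 0 remainder 1
Reading remainders bottom-up:
= 0o121410


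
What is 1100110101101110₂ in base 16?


Group into 4-bit nibbles: 1100110101101110
  1100 = C
  1101 = D
  0110 = 6
  1110 = E
= 0xCD6E


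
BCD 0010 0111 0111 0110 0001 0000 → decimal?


Each 4-bit group → digit:
  0010 → 2
  0111 → 7
  0111 → 7
  0110 → 6
  0001 → 1
  0000 → 0
= 277610


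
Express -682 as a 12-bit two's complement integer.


Original: 001010101010
Step 1 - Invert all bits: 110101010101
Step 2 - Add 1: 110101010101 + 1
= 110101010110 (represents -682)


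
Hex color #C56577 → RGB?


Hex: #C56577
R = C5₁₆ = 197
G = 65₁₆ = 101
B = 77₁₆ = 119
= RGB(197, 101, 119)


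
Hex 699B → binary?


Each hex digit → 4 binary bits:
  6 = 0110
  9 = 1001
  9 = 1001
  B = 1011
Concatenate: 0110 1001 1001 1011
= 0110100110011011


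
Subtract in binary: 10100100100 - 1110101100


Align and subtract column by column (LSB to MSB, borrowing when needed):
  10100100100
- 01110101100
  -----------
  col 0: (0 - 0 borrow-in) - 0 → 0 - 0 = 0, borrow out 0
  col 1: (0 - 0 borrow-in) - 0 → 0 - 0 = 0, borrow out 0
  col 2: (1 - 0 borrow-in) - 1 → 1 - 1 = 0, borrow out 0
  col 3: (0 - 0 borrow-in) - 1 → borrow from next column: (0+2) - 1 = 1, borrow out 1
  col 4: (0 - 1 borrow-in) - 0 → borrow from next column: (-1+2) - 0 = 1, borrow out 1
  col 5: (1 - 1 borrow-in) - 1 → borrow from next column: (0+2) - 1 = 1, borrow out 1
  col 6: (0 - 1 borrow-in) - 0 → borrow from next column: (-1+2) - 0 = 1, borrow out 1
  col 7: (0 - 1 borrow-in) - 1 → borrow from next column: (-1+2) - 1 = 0, borrow out 1
  col 8: (1 - 1 borrow-in) - 1 → borrow from next column: (0+2) - 1 = 1, borrow out 1
  col 9: (0 - 1 borrow-in) - 1 → borrow from next column: (-1+2) - 1 = 0, borrow out 1
  col 10: (1 - 1 borrow-in) - 0 → 0 - 0 = 0, borrow out 0
Reading bits MSB→LSB: 00101111000
Strip leading zeros: 101111000
= 101111000


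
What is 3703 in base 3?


Divide by 3 repeatedly:
3703 ÷ 3 = 1234 remainder 1
1234 ÷ 3 = 411 remainder 1
411 ÷ 3 = 137 remainder 0
137 ÷ 3 = 45 remainder 2
45 ÷ 3 = 15 remainder 0
15 ÷ 3 = 5 remainder 0
5 ÷ 3 = 1 remainder 2
1 ÷ 3 = 0 remainder 1
Reading remainders bottom-up:
= 12002011


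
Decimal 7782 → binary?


Divide by 2 repeatedly:
7782 ÷ 2 = 3891 remainder 0
3891 ÷ 2 = 1945 remainder 1
1945 ÷ 2 = 972 remainder 1
972 ÷ 2 = 486 remainder 0
486 ÷ 2 = 243 remainder 0
243 ÷ 2 = 121 remainder 1
121 ÷ 2 = 60 remainder 1
60 ÷ 2 = 30 remainder 0
30 ÷ 2 = 15 remainder 0
15 ÷ 2 = 7 remainder 1
7 ÷ 2 = 3 remainder 1
3 ÷ 2 = 1 remainder 1
1 ÷ 2 = 0 remainder 1
Reading remainders bottom-up:
= 1111001100110


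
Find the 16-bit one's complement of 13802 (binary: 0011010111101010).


Original: 0011010111101010
Invert all bits:
  bit 0: 0 → 1
  bit 1: 0 → 1
  bit 2: 1 → 0
  bit 3: 1 → 0
  bit 4: 0 → 1
  bit 5: 1 → 0
  bit 6: 0 → 1
  bit 7: 1 → 0
  bit 8: 1 → 0
  bit 9: 1 → 0
  bit 10: 1 → 0
  bit 11: 0 → 1
  bit 12: 1 → 0
  bit 13: 0 → 1
  bit 14: 1 → 0
  bit 15: 0 → 1
= 1100101000010101


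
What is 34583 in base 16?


Divide by 16 repeatedly:
34583 ÷ 16 = 2161 remainder 7 (7)
2161 ÷ 16 = 135 remainder 1 (1)
135 ÷ 16 = 8 remainder 7 (7)
8 ÷ 16 = 0 remainder 8 (8)
Reading remainders bottom-up:
= 0x8717


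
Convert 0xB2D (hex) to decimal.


Positional values:
Position 0: D × 16^0 = 13 × 1 = 13
Position 1: 2 × 16^1 = 2 × 16 = 32
Position 2: B × 16^2 = 11 × 256 = 2816
Sum = 13 + 32 + 2816
= 2861


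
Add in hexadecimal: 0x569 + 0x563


Align and add column by column (LSB to MSB, each column mod 16 with carry):
  0569
+ 0563
  ----
  col 0: 9(9) + 3(3) + 0 (carry in) = 12 → C(12), carry out 0
  col 1: 6(6) + 6(6) + 0 (carry in) = 12 → C(12), carry out 0
  col 2: 5(5) + 5(5) + 0 (carry in) = 10 → A(10), carry out 0
  col 3: 0(0) + 0(0) + 0 (carry in) = 0 → 0(0), carry out 0
Reading digits MSB→LSB: 0ACC
Strip leading zeros: ACC
= 0xACC


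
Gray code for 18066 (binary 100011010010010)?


Binary: 100011010010010
Gray code: G = B XOR (B >> 1)
B >> 1 = 010001101001001
100011010010010 XOR 010001101001001:
  1 XOR 0 = 1
  0 XOR 1 = 1
  0 XOR 0 = 0
  0 XOR 0 = 0
  1 XOR 0 = 1
  1 XOR 1 = 0
  0 XOR 1 = 1
  1 XOR 0 = 1
  0 XOR 1 = 1
  0 XOR 0 = 0
  1 XOR 0 = 1
  0 XOR 1 = 1
  0 XOR 0 = 0
  1 XOR 0 = 1
  0 XOR 1 = 1
= 110010111011011


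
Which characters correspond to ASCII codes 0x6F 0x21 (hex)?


Codes (hex): 0x6F 0x21
Per-code ASCII lookup:
  0x6F = 111  (range 97-122: lowercase, 111 - 97 = 14) → 'o'
  0x21 = 33  (special character) → '!'
= 'o!'


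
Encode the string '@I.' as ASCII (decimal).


String: '@I.'  (3 characters)
Per-character ASCII lookup:
  '@': special character: '@' = 64
  'I': uppercase starts at 65: 'I' = 65 + 8 = 73
  '.': special character: '.' = 46
= 64 73 46


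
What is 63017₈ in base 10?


Positional values:
Position 0: 7 × 8^0 = 7
Position 1: 1 × 8^1 = 8
Position 2: 0 × 8^2 = 0
Position 3: 3 × 8^3 = 1536
Position 4: 6 × 8^4 = 24576
Sum = 7 + 8 + 0 + 1536 + 24576
= 26127


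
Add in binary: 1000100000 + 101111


Align and add column by column (LSB to MSB, carry propagating):
  01000100000
+ 00000101111
  -----------
  col 0: 0 + 1 + 0 (carry in) = 1 → bit 1, carry out 0
  col 1: 0 + 1 + 0 (carry in) = 1 → bit 1, carry out 0
  col 2: 0 + 1 + 0 (carry in) = 1 → bit 1, carry out 0
  col 3: 0 + 1 + 0 (carry in) = 1 → bit 1, carry out 0
  col 4: 0 + 0 + 0 (carry in) = 0 → bit 0, carry out 0
  col 5: 1 + 1 + 0 (carry in) = 2 → bit 0, carry out 1
  col 6: 0 + 0 + 1 (carry in) = 1 → bit 1, carry out 0
  col 7: 0 + 0 + 0 (carry in) = 0 → bit 0, carry out 0
  col 8: 0 + 0 + 0 (carry in) = 0 → bit 0, carry out 0
  col 9: 1 + 0 + 0 (carry in) = 1 → bit 1, carry out 0
  col 10: 0 + 0 + 0 (carry in) = 0 → bit 0, carry out 0
Reading bits MSB→LSB: 01001001111
Strip leading zeros: 1001001111
= 1001001111


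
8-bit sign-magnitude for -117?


Sign bit: 1 (negative)
Magnitude: 117 = 1110101
= 11110101


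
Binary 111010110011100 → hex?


Group into 4-bit nibbles: 0111010110011100
  0111 = 7
  0101 = 5
  1001 = 9
  1100 = C
= 0x759C


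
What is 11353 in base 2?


Divide by 2 repeatedly:
11353 ÷ 2 = 5676 remainder 1
5676 ÷ 2 = 2838 remainder 0
2838 ÷ 2 = 1419 remainder 0
1419 ÷ 2 = 709 remainder 1
709 ÷ 2 = 354 remainder 1
354 ÷ 2 = 177 remainder 0
177 ÷ 2 = 88 remainder 1
88 ÷ 2 = 44 remainder 0
44 ÷ 2 = 22 remainder 0
22 ÷ 2 = 11 remainder 0
11 ÷ 2 = 5 remainder 1
5 ÷ 2 = 2 remainder 1
2 ÷ 2 = 1 remainder 0
1 ÷ 2 = 0 remainder 1
Reading remainders bottom-up:
= 10110001011001


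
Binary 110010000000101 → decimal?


Positional values:
Bit 0: 1 × 2^0 = 1
Bit 2: 1 × 2^2 = 4
Bit 10: 1 × 2^10 = 1024
Bit 13: 1 × 2^13 = 8192
Bit 14: 1 × 2^14 = 16384
Sum = 1 + 4 + 1024 + 8192 + 16384
= 25605


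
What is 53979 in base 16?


Divide by 16 repeatedly:
53979 ÷ 16 = 3373 remainder 11 (B)
3373 ÷ 16 = 210 remainder 13 (D)
210 ÷ 16 = 13 remainder 2 (2)
13 ÷ 16 = 0 remainder 13 (D)
Reading remainders bottom-up:
= 0xD2DB


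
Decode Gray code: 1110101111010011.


Gray code: 1110101111010011
MSB stays the same: 1
Each subsequent bit = prev_binary XOR current_gray:
  B[1] = 1 XOR 1 = 0
  B[2] = 0 XOR 1 = 1
  B[3] = 1 XOR 0 = 1
  B[4] = 1 XOR 1 = 0
  B[5] = 0 XOR 0 = 0
  B[6] = 0 XOR 1 = 1
  B[7] = 1 XOR 1 = 0
  B[8] = 0 XOR 1 = 1
  B[9] = 1 XOR 1 = 0
  B[10] = 0 XOR 0 = 0
  B[11] = 0 XOR 1 = 1
  B[12] = 1 XOR 0 = 1
  B[13] = 1 XOR 0 = 1
  B[14] = 1 XOR 1 = 0
  B[15] = 0 XOR 1 = 1
= 1011001010011101 (45725 decimal)


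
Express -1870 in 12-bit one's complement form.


Original: 011101001110
Invert all bits:
  bit 0: 0 → 1
  bit 1: 1 → 0
  bit 2: 1 → 0
  bit 3: 1 → 0
  bit 4: 0 → 1
  bit 5: 1 → 0
  bit 6: 0 → 1
  bit 7: 0 → 1
  bit 8: 1 → 0
  bit 9: 1 → 0
  bit 10: 1 → 0
  bit 11: 0 → 1
= 100010110001


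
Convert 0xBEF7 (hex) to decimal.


Positional values:
Position 0: 7 × 16^0 = 7 × 1 = 7
Position 1: F × 16^1 = 15 × 16 = 240
Position 2: E × 16^2 = 14 × 256 = 3584
Position 3: B × 16^3 = 11 × 4096 = 45056
Sum = 7 + 240 + 3584 + 45056
= 48887


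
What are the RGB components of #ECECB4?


Hex: #ECECB4
R = EC₁₆ = 236
G = EC₁₆ = 236
B = B4₁₆ = 180
= RGB(236, 236, 180)


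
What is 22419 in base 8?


Divide by 8 repeatedly:
22419 ÷ 8 = 2802 remainder 3
2802 ÷ 8 = 350 remainder 2
350 ÷ 8 = 43 remainder 6
43 ÷ 8 = 5 remainder 3
5 ÷ 8 = 0 remainder 5
Reading remainders bottom-up:
= 0o53623


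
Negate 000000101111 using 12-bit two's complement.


Original: 000000101111
Step 1 - Invert all bits: 111111010000
Step 2 - Add 1: 111111010000 + 1
= 111111010001 (represents -47)


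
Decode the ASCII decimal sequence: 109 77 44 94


Codes (decimal): 109 77 44 94
Per-code ASCII lookup:
  109  (range 97-122: lowercase, 109 - 97 = 12) → 'm'
  77  (range 65-90: uppercase, 77 - 65 = 12) → 'M'
  44  (special character) → ','
  94  (special character) → '^'
= 'mM,^'


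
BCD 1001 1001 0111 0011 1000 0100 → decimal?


Each 4-bit group → digit:
  1001 → 9
  1001 → 9
  0111 → 7
  0011 → 3
  1000 → 8
  0100 → 4
= 997384


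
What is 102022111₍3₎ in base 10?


Positional values (base 3):
  1 × 3^0 = 1 × 1 = 1
  1 × 3^1 = 1 × 3 = 3
  1 × 3^2 = 1 × 9 = 9
  2 × 3^3 = 2 × 27 = 54
  2 × 3^4 = 2 × 81 = 162
  0 × 3^5 = 0 × 243 = 0
  2 × 3^6 = 2 × 729 = 1458
  0 × 3^7 = 0 × 2187 = 0
  1 × 3^8 = 1 × 6561 = 6561
Sum = 1 + 3 + 9 + 54 + 162 + 0 + 1458 + 0 + 6561
= 8248


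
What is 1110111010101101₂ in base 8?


Group into 3-bit groups: 001110111010101101
  001 = 1
  110 = 6
  111 = 7
  010 = 2
  101 = 5
  101 = 5
= 0o167255


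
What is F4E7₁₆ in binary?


Each hex digit → 4 binary bits:
  F = 1111
  4 = 0100
  E = 1110
  7 = 0111
Concatenate: 1111 0100 1110 0111
= 1111010011100111


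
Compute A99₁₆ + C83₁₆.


Align and add column by column (LSB to MSB, each column mod 16 with carry):
  0A99
+ 0C83
  ----
  col 0: 9(9) + 3(3) + 0 (carry in) = 12 → C(12), carry out 0
  col 1: 9(9) + 8(8) + 0 (carry in) = 17 → 1(1), carry out 1
  col 2: A(10) + C(12) + 1 (carry in) = 23 → 7(7), carry out 1
  col 3: 0(0) + 0(0) + 1 (carry in) = 1 → 1(1), carry out 0
Reading digits MSB→LSB: 171C
Strip leading zeros: 171C
= 0x171C


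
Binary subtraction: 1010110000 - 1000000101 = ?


Align and subtract column by column (LSB to MSB, borrowing when needed):
  1010110000
- 1000000101
  ----------
  col 0: (0 - 0 borrow-in) - 1 → borrow from next column: (0+2) - 1 = 1, borrow out 1
  col 1: (0 - 1 borrow-in) - 0 → borrow from next column: (-1+2) - 0 = 1, borrow out 1
  col 2: (0 - 1 borrow-in) - 1 → borrow from next column: (-1+2) - 1 = 0, borrow out 1
  col 3: (0 - 1 borrow-in) - 0 → borrow from next column: (-1+2) - 0 = 1, borrow out 1
  col 4: (1 - 1 borrow-in) - 0 → 0 - 0 = 0, borrow out 0
  col 5: (1 - 0 borrow-in) - 0 → 1 - 0 = 1, borrow out 0
  col 6: (0 - 0 borrow-in) - 0 → 0 - 0 = 0, borrow out 0
  col 7: (1 - 0 borrow-in) - 0 → 1 - 0 = 1, borrow out 0
  col 8: (0 - 0 borrow-in) - 0 → 0 - 0 = 0, borrow out 0
  col 9: (1 - 0 borrow-in) - 1 → 1 - 1 = 0, borrow out 0
Reading bits MSB→LSB: 0010101011
Strip leading zeros: 10101011
= 10101011


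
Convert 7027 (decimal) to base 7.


Divide by 7 repeatedly:
7027 ÷ 7 = 1003 remainder 6
1003 ÷ 7 = 143 remainder 2
143 ÷ 7 = 20 remainder 3
20 ÷ 7 = 2 remainder 6
2 ÷ 7 = 0 remainder 2
Reading remainders bottom-up:
= 26326


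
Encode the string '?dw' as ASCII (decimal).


String: '?dw'  (3 characters)
Per-character ASCII lookup:
  '?': special character: '?' = 63
  'd': lowercase starts at 97: 'd' = 97 + 3 = 100
  'w': lowercase starts at 97: 'w' = 97 + 22 = 119
= 63 100 119


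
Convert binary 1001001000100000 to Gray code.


Binary: 1001001000100000
Gray code: G = B XOR (B >> 1)
B >> 1 = 0100100100010000
1001001000100000 XOR 0100100100010000:
  1 XOR 0 = 1
  0 XOR 1 = 1
  0 XOR 0 = 0
  1 XOR 0 = 1
  0 XOR 1 = 1
  0 XOR 0 = 0
  1 XOR 0 = 1
  0 XOR 1 = 1
  0 XOR 0 = 0
  0 XOR 0 = 0
  1 XOR 0 = 1
  0 XOR 1 = 1
  0 XOR 0 = 0
  0 XOR 0 = 0
  0 XOR 0 = 0
  0 XOR 0 = 0
= 1101101100110000


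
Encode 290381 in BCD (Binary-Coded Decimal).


Each digit → 4-bit binary:
  2 → 0010
  9 → 1001
  0 → 0000
  3 → 0011
  8 → 1000
  1 → 0001
= 0010 1001 0000 0011 1000 0001


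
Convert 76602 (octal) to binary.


Each octal digit → 3 binary bits:
  7 = 111
  6 = 110
  6 = 110
  0 = 000
  2 = 010
Concatenate: 111 110 110 000 010
= 111110110000010


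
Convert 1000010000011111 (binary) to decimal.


Positional values:
Bit 0: 1 × 2^0 = 1
Bit 1: 1 × 2^1 = 2
Bit 2: 1 × 2^2 = 4
Bit 3: 1 × 2^3 = 8
Bit 4: 1 × 2^4 = 16
Bit 10: 1 × 2^10 = 1024
Bit 15: 1 × 2^15 = 32768
Sum = 1 + 2 + 4 + 8 + 16 + 1024 + 32768
= 33823


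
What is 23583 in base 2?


Divide by 2 repeatedly:
23583 ÷ 2 = 11791 remainder 1
11791 ÷ 2 = 5895 remainder 1
5895 ÷ 2 = 2947 remainder 1
2947 ÷ 2 = 1473 remainder 1
1473 ÷ 2 = 736 remainder 1
736 ÷ 2 = 368 remainder 0
368 ÷ 2 = 184 remainder 0
184 ÷ 2 = 92 remainder 0
92 ÷ 2 = 46 remainder 0
46 ÷ 2 = 23 remainder 0
23 ÷ 2 = 11 remainder 1
11 ÷ 2 = 5 remainder 1
5 ÷ 2 = 2 remainder 1
2 ÷ 2 = 1 remainder 0
1 ÷ 2 = 0 remainder 1
Reading remainders bottom-up:
= 101110000011111


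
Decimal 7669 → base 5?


Divide by 5 repeatedly:
7669 ÷ 5 = 1533 remainder 4
1533 ÷ 5 = 306 remainder 3
306 ÷ 5 = 61 remainder 1
61 ÷ 5 = 12 remainder 1
12 ÷ 5 = 2 remainder 2
2 ÷ 5 = 0 remainder 2
Reading remainders bottom-up:
= 221134


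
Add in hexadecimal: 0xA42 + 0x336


Align and add column by column (LSB to MSB, each column mod 16 with carry):
  0A42
+ 0336
  ----
  col 0: 2(2) + 6(6) + 0 (carry in) = 8 → 8(8), carry out 0
  col 1: 4(4) + 3(3) + 0 (carry in) = 7 → 7(7), carry out 0
  col 2: A(10) + 3(3) + 0 (carry in) = 13 → D(13), carry out 0
  col 3: 0(0) + 0(0) + 0 (carry in) = 0 → 0(0), carry out 0
Reading digits MSB→LSB: 0D78
Strip leading zeros: D78
= 0xD78


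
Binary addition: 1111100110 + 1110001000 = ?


Align and add column by column (LSB to MSB, carry propagating):
  01111100110
+ 01110001000
  -----------
  col 0: 0 + 0 + 0 (carry in) = 0 → bit 0, carry out 0
  col 1: 1 + 0 + 0 (carry in) = 1 → bit 1, carry out 0
  col 2: 1 + 0 + 0 (carry in) = 1 → bit 1, carry out 0
  col 3: 0 + 1 + 0 (carry in) = 1 → bit 1, carry out 0
  col 4: 0 + 0 + 0 (carry in) = 0 → bit 0, carry out 0
  col 5: 1 + 0 + 0 (carry in) = 1 → bit 1, carry out 0
  col 6: 1 + 0 + 0 (carry in) = 1 → bit 1, carry out 0
  col 7: 1 + 1 + 0 (carry in) = 2 → bit 0, carry out 1
  col 8: 1 + 1 + 1 (carry in) = 3 → bit 1, carry out 1
  col 9: 1 + 1 + 1 (carry in) = 3 → bit 1, carry out 1
  col 10: 0 + 0 + 1 (carry in) = 1 → bit 1, carry out 0
Reading bits MSB→LSB: 11101101110
Strip leading zeros: 11101101110
= 11101101110
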